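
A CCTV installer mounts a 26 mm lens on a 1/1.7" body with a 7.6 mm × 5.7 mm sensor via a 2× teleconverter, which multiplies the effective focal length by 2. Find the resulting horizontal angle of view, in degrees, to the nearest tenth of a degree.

8.4°

Effective focal length f = 26 × 2 = 52 mm.
α = 2·arctan(7.6 / (2 × 52)) = 2·arctan(0.07308) ≈ 8.3591°.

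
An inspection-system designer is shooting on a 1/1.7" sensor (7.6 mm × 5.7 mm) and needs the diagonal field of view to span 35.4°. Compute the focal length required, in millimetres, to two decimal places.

Sensor diagonal = √(7.6² + 5.7²) = √90.2500 ≈ 9.5000 mm.
From α = 2·arctan(d/2f) we get f = d / (2·tan(α/2)).
With d = 9.5000 mm and α/2 = 17.7°, tan(α/2) ≈ 0.31914, so f ≈ 9.5000 / 0.63828 ≈ 14.8837 mm.

14.88 mm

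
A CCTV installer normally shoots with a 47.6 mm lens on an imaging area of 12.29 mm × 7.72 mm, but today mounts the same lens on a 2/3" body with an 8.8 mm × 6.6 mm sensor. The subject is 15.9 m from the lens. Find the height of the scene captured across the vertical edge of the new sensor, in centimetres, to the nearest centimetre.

220 cm

The focal length stays 47.6 mm; the relevant sensor dimension is now h = 6.6 mm. Object distance dₒ = 15.9 m = 15900 mm.
Thin-lens field height W = h·(dₒ − f)/f = 6.6 × (15900 − 47.6)/47.6 ≈ 2198.022 mm = 219.802 cm.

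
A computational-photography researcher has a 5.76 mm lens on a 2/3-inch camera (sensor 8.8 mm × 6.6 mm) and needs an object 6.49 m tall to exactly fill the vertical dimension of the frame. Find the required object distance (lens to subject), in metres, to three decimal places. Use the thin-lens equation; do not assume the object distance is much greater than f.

W: 6.49 m = 6490 mm.
Magnification m = h/W = dᵢ/dₒ; combined with 1/f = 1/dₒ + 1/dᵢ this gives dₒ = f·(1 + W/h).
dₒ = 5.76 mm × (1 + 6490/6.6) = 5.76 × 984.3333 ≈ 5669.760 mm = 5.66976 m.

5.670 m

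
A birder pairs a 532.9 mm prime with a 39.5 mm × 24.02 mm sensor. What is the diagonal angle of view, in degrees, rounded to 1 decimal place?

Sensor diagonal = √(39.5² + 24.02²) = √2137.2104 ≈ 46.2300 mm.
Angle of view α = 2·arctan(d/2f) with d = 46.2300 mm and f = 532.9 mm.
d/2f = 0.04338; arctan(0.04338) ≈ 2.4837°, so α ≈ 4.9674°.

5.0°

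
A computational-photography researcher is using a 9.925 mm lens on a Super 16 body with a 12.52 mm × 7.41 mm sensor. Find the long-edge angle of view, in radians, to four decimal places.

1.1254 rad

Angle of view α = 2·arctan(w/2f) with w = 12.52 mm and f = 9.925 mm.
w/2f = 0.63073; arctan(0.63073) ≈ 0.5627 rad, so α ≈ 1.1254 rad.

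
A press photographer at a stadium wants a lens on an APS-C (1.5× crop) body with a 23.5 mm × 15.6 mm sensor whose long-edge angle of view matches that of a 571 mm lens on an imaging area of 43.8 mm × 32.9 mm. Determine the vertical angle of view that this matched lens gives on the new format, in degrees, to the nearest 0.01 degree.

2.92°

Equal long-edge AOV ⇒ f₂ = f₁ · 23.5/43.8 = 571 × 0.53653 ≈ 306.3584 mm.
Vertical AOV on the new format = 2·arctan(15.6 / (2 × 306.3584)) = 2·arctan(0.02546) ≈ 2.9169°.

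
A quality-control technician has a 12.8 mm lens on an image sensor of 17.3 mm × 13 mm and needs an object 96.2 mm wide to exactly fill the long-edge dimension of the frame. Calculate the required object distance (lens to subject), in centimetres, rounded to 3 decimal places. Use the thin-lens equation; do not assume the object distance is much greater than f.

8.398 cm

Magnification m = w/W = dᵢ/dₒ; combined with 1/f = 1/dₒ + 1/dᵢ this gives dₒ = f·(1 + W/w).
dₒ = 12.8 mm × (1 + 96.2/17.3) = 12.8 × 6.5607 ≈ 83.977 mm = 8.39769 cm.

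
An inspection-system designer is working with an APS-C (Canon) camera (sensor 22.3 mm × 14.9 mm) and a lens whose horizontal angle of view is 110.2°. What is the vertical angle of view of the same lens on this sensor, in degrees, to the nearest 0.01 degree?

From the horizontal AOV: f = 22.3 / (2·tan(55.1°)) = 22.3 / 2.86693 ≈ 7.7783 mm.
Vertical AOV = 2·arctan(14.9 / (2 × 7.7783)) = 2·arctan(0.95779) ≈ 87.5296°.

87.53°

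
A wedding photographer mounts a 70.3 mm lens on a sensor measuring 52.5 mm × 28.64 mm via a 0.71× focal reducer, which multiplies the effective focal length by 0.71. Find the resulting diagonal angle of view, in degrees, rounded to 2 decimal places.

Effective focal length f = 70.3 × 0.71 = 49.913 mm.
Sensor diagonal = √(52.5² + 28.64²) = √3576.4996 ≈ 59.8038 mm.
α = 2·arctan(59.804 / (2 × 49.913)) = 2·arctan(0.59908) ≈ 61.8500°.

61.85°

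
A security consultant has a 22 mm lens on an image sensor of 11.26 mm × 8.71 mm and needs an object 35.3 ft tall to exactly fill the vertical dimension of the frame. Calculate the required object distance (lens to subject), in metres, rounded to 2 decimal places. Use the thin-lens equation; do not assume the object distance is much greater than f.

27.20 m

W: 35.3 ft × 304.8 mm/ft = 10759.44 mm.
Magnification m = h/W = dᵢ/dₒ; combined with 1/f = 1/dₒ + 1/dᵢ this gives dₒ = f·(1 + W/h).
dₒ = 22 mm × (1 + 10759.4/8.71) = 22 × 1236.2973 ≈ 27198.541 mm = 27.1985 m.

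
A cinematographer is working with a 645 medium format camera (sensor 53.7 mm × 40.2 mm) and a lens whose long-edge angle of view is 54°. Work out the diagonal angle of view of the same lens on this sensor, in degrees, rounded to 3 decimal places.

64.952°

From the long-edge AOV: f = 53.7 / (2·tan(27°)) = 53.7 / 1.01905 ≈ 52.6961 mm.
Sensor diagonal = √(53.7² + 40.2²) = √4499.7300 ≈ 67.0800 mm.
Diagonal AOV = 2·arctan(67.0800 / (2 × 52.6961)) = 2·arctan(0.63648) ≈ 64.9519°.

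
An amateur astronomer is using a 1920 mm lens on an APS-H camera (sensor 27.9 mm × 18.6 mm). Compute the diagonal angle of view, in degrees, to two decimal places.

1.00°

Sensor diagonal = √(27.9² + 18.6²) = √1124.3700 ≈ 33.5316 mm.
Angle of view α = 2·arctan(d/2f) with d = 33.5316 mm and f = 1920 mm.
d/2f = 0.00873; arctan(0.00873) ≈ 0.5003°, so α ≈ 1.0006°.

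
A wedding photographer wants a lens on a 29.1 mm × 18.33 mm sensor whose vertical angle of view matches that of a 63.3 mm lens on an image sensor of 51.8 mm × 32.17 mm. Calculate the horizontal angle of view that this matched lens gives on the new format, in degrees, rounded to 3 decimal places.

Equal vertical AOV ⇒ f₂ = f₁ · 18.33/32.17 = 63.3 × 0.56979 ≈ 36.0674 mm.
Horizontal AOV on the new format = 2·arctan(29.1 / (2 × 36.0674)) = 2·arctan(0.40341) ≈ 43.9394°.

43.939°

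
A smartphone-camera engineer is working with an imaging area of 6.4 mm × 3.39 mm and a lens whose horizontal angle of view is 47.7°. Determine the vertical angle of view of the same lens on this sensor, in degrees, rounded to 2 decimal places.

26.36°

From the horizontal AOV: f = 6.4 / (2·tan(23.85°)) = 6.4 / 0.88419 ≈ 7.2383 mm.
Vertical AOV = 2·arctan(3.39 / (2 × 7.2383)) = 2·arctan(0.23417) ≈ 26.3592°.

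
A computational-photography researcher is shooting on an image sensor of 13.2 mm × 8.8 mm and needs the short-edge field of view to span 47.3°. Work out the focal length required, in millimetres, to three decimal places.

From α = 2·arctan(h/2f) we get f = h / (2·tan(α/2)).
With h = 8.8 mm and α/2 = 23.65°, tan(α/2) ≈ 0.43793, so f ≈ 8.8 / 0.87586 ≈ 10.0473 mm.

10.047 mm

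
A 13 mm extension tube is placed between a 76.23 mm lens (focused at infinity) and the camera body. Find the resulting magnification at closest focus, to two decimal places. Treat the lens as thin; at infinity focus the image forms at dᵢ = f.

0.17×

The tube moves the image plane from f to f + e, so dᵢ = 76.23 + 13 = 89.23 mm. Focus is achieved when 1/f = 1/dₒ + 1/dᵢ, giving dₒ = 1/(1/f − 1/(f+e)).
Magnification m = dᵢ/dₒ = (f+e)·(1/f − 1/(f+e)) = e/f = 13/76.23 ≈ 0.1705.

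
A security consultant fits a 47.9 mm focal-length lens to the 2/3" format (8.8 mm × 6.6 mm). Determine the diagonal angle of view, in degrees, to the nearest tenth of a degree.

Sensor diagonal = √(8.8² + 6.6²) = √121.0000 ≈ 11.0000 mm.
Angle of view α = 2·arctan(d/2f) with d = 11.0000 mm and f = 47.9 mm.
d/2f = 0.11482; arctan(0.11482) ≈ 6.5502°, so α ≈ 13.1003°.

13.1°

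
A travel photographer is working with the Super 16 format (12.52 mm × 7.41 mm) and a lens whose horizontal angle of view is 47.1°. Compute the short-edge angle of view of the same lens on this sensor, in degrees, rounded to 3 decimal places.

From the horizontal AOV: f = 12.52 / (2·tan(23.55°)) = 12.52 / 0.87170 ≈ 14.3627 mm.
Short-edge AOV = 2·arctan(7.41 / (2 × 14.3627)) = 2·arctan(0.25796) ≈ 28.9293°.

28.929°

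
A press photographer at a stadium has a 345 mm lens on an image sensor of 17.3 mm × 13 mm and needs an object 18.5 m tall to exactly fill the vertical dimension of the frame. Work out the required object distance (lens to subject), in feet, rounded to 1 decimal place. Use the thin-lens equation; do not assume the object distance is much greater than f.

W: 18.5 m = 18500 mm.
Magnification m = h/W = dᵢ/dₒ; combined with 1/f = 1/dₒ + 1/dᵢ this gives dₒ = f·(1 + W/h).
dₒ = 345 mm × (1 + 18500/13) = 345 × 1424.0769 ≈ 491306.538 mm = 491306.538/304.8 ft = 1611.9 ft.

1611.9 ft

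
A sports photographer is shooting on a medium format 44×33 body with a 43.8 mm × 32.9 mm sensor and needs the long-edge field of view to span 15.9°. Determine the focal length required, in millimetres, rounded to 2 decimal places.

From α = 2·arctan(w/2f) we get f = w / (2·tan(α/2)).
With w = 43.8 mm and α/2 = 7.95°, tan(α/2) ≈ 0.13965, so f ≈ 43.8 / 0.27930 ≈ 156.8195 mm.

156.82 mm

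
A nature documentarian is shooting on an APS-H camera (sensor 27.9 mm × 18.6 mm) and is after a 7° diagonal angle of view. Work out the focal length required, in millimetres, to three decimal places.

Sensor diagonal = √(27.9² + 18.6²) = √1124.3700 ≈ 33.5316 mm.
From α = 2·arctan(d/2f) we get f = d / (2·tan(α/2)).
With d = 33.5316 mm and α/2 = 3.5°, tan(α/2) ≈ 0.06116, so f ≈ 33.5316 / 0.12233 ≈ 274.1186 mm.

274.119 mm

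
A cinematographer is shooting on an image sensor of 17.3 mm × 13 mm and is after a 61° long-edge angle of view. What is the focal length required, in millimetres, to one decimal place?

From α = 2·arctan(w/2f) we get f = w / (2·tan(α/2)).
With w = 17.3 mm and α/2 = 30.5°, tan(α/2) ≈ 0.58905, so f ≈ 17.3 / 1.17809 ≈ 14.6848 mm.

14.7 mm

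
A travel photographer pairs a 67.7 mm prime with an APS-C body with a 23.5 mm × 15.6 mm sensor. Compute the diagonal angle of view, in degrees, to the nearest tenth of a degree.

Sensor diagonal = √(23.5² + 15.6²) = √795.6100 ≈ 28.2066 mm.
Angle of view α = 2·arctan(d/2f) with d = 28.2066 mm and f = 67.7 mm.
d/2f = 0.20832; arctan(0.20832) ≈ 11.7676°, so α ≈ 23.5351°.

23.5°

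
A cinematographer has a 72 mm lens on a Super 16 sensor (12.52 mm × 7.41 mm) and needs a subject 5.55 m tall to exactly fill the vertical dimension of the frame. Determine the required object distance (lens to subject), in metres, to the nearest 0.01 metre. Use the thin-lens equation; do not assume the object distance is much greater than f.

W: 5.55 m = 5550 mm.
Magnification m = h/W = dᵢ/dₒ; combined with 1/f = 1/dₒ + 1/dᵢ this gives dₒ = f·(1 + W/h).
dₒ = 72 mm × (1 + 5550/7.41) = 72 × 749.9879 ≈ 53999.126 mm = 53.9991 m.

54.00 m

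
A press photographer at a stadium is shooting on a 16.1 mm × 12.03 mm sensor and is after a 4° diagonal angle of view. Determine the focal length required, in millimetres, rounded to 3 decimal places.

Sensor diagonal = √(16.1² + 12.03²) = √403.9309 ≈ 20.0980 mm.
From α = 2·arctan(d/2f) we get f = d / (2·tan(α/2)).
With d = 20.0980 mm and α/2 = 2°, tan(α/2) ≈ 0.03492, so f ≈ 20.0980 / 0.06984 ≈ 287.7662 mm.

287.766 mm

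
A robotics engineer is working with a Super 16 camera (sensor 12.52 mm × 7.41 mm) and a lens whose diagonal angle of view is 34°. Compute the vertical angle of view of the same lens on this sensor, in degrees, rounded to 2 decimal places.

Sensor diagonal = √(12.52² + 7.41²) = √211.6585 ≈ 14.5485 mm.
From the diagonal AOV: f = 14.5485 / (2·tan(17°)) = 14.5485 / 0.61146 ≈ 23.7930 mm.
Vertical AOV = 2·arctan(7.41 / (2 × 23.7930)) = 2·arctan(0.15572) ≈ 17.7018°.

17.70°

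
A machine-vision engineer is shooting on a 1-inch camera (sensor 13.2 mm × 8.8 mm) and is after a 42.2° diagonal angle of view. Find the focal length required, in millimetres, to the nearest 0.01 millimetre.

20.56 mm

Sensor diagonal = √(13.2² + 8.8²) = √251.6800 ≈ 15.8644 mm.
From α = 2·arctan(d/2f) we get f = d / (2·tan(α/2)).
With d = 15.8644 mm and α/2 = 21.1°, tan(α/2) ≈ 0.38587, so f ≈ 15.8644 / 0.77174 ≈ 20.5568 mm.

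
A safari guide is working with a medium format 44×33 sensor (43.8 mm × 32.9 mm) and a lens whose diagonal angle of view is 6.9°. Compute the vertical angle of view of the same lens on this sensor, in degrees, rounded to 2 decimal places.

Sensor diagonal = √(43.8² + 32.9²) = √3000.8500 ≈ 54.7800 mm.
From the diagonal AOV: f = 54.7800 / (2·tan(3.45°)) = 54.7800 / 0.12057 ≈ 454.3289 mm.
Vertical AOV = 2·arctan(32.9 / (2 × 454.3289)) = 2·arctan(0.03621) ≈ 4.1472°.

4.15°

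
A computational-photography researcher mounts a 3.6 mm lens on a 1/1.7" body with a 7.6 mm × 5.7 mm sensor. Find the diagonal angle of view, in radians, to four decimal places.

1.8445 rad

Sensor diagonal = √(7.6² + 5.7²) = √90.2500 ≈ 9.5000 mm.
Angle of view α = 2·arctan(d/2f) with d = 9.5000 mm and f = 3.6 mm.
d/2f = 1.31944; arctan(1.31944) ≈ 0.9223 rad, so α ≈ 1.8445 rad.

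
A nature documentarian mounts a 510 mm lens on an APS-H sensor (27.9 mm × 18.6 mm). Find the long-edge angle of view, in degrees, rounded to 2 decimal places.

Angle of view α = 2·arctan(w/2f) with w = 27.9 mm and f = 510 mm.
w/2f = 0.02735; arctan(0.02735) ≈ 1.5668°, so α ≈ 3.1336°.

3.13°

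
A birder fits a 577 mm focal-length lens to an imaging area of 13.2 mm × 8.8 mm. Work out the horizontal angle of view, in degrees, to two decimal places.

Angle of view α = 2·arctan(w/2f) with w = 13.2 mm and f = 577 mm.
w/2f = 0.01144; arctan(0.01144) ≈ 0.6553°, so α ≈ 1.3107°.

1.31°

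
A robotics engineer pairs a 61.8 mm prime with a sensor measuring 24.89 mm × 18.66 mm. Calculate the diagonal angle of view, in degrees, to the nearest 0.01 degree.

28.25°

Sensor diagonal = √(24.89² + 18.66²) = √967.7077 ≈ 31.1080 mm.
Angle of view α = 2·arctan(d/2f) with d = 31.1080 mm and f = 61.8 mm.
d/2f = 0.25168; arctan(0.25168) ≈ 14.1270°, so α ≈ 28.2539°.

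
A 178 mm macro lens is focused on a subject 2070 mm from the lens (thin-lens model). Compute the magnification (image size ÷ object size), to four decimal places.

Thin lens: 1/f = 1/dₒ + 1/dᵢ → 1/dᵢ = 1/178 − 1/2070 = 0.0051349 mm⁻¹, so dᵢ ≈ 194.7463 mm.
Magnification m = dᵢ/dₒ = 194.7463/2070 ≈ 0.09408.

0.0941×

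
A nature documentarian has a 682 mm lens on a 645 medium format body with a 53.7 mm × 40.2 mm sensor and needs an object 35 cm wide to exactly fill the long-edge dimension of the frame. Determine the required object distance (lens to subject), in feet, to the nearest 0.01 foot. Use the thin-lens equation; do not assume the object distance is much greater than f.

W: 35 cm = 350 mm.
Magnification m = w/W = dᵢ/dₒ; combined with 1/f = 1/dₒ + 1/dᵢ this gives dₒ = f·(1 + W/w).
dₒ = 682 mm × (1 + 350/53.7) = 682 × 7.5177 ≈ 5127.065 mm = 5127.065/304.8 ft = 16.8211 ft.

16.82 ft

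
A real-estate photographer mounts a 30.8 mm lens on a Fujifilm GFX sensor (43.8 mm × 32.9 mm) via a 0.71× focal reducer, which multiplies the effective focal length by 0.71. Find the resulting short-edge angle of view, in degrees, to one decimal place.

Effective focal length f = 30.8 × 0.71 = 21.868 mm.
α = 2·arctan(32.9 / (2 × 21.868)) = 2·arctan(0.75224) ≈ 73.9039°.

73.9°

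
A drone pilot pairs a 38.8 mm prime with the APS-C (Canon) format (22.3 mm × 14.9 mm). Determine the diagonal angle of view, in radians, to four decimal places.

0.6655 rad

Sensor diagonal = √(22.3² + 14.9²) = √719.3000 ≈ 26.8198 mm.
Angle of view α = 2·arctan(d/2f) with d = 26.8198 mm and f = 38.8 mm.
d/2f = 0.34562; arctan(0.34562) ≈ 0.3328 rad, so α ≈ 0.6655 rad.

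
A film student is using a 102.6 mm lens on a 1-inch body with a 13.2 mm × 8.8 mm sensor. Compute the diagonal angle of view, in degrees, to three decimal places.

8.842°

Sensor diagonal = √(13.2² + 8.8²) = √251.6800 ≈ 15.8644 mm.
Angle of view α = 2·arctan(d/2f) with d = 15.8644 mm and f = 102.6 mm.
d/2f = 0.07731; arctan(0.07731) ≈ 4.4209°, so α ≈ 8.8417°.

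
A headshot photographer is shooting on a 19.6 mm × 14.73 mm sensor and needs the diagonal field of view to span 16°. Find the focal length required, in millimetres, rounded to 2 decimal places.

Sensor diagonal = √(19.6² + 14.73²) = √601.1329 ≈ 24.5180 mm.
From α = 2·arctan(d/2f) we get f = d / (2·tan(α/2)).
With d = 24.5180 mm and α/2 = 8°, tan(α/2) ≈ 0.14054, so f ≈ 24.5180 / 0.28108 ≈ 87.2274 mm.

87.23 mm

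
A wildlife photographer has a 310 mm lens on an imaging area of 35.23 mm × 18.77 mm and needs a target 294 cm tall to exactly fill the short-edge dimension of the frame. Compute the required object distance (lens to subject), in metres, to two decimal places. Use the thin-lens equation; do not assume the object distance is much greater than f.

48.87 m

W: 294 cm = 2940 mm.
Magnification m = h/W = dᵢ/dₒ; combined with 1/f = 1/dₒ + 1/dᵢ this gives dₒ = f·(1 + W/h).
dₒ = 310 mm × (1 + 2940/18.77) = 310 × 157.6329 ≈ 48866.207 mm = 48.8662 m.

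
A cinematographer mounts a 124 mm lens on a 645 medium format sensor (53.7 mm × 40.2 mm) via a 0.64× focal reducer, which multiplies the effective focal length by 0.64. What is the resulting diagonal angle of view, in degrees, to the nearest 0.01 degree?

45.82°

Effective focal length f = 124 × 0.64 = 79.36 mm.
Sensor diagonal = √(53.7² + 40.2²) = √4499.7300 ≈ 67.0800 mm.
α = 2·arctan(67.080 / (2 × 79.36)) = 2·arctan(0.42263) ≈ 45.8209°.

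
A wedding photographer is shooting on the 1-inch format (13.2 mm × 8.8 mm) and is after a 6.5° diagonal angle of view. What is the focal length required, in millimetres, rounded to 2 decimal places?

139.69 mm

Sensor diagonal = √(13.2² + 8.8²) = √251.6800 ≈ 15.8644 mm.
From α = 2·arctan(d/2f) we get f = d / (2·tan(α/2)).
With d = 15.8644 mm and α/2 = 3.25°, tan(α/2) ≈ 0.05678, so f ≈ 15.8644 / 0.11357 ≈ 139.6907 mm.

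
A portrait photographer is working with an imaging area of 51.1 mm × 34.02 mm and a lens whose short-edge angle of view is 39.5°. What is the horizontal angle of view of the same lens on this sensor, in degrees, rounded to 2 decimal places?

56.68°

From the short-edge AOV: f = 34.02 / (2·tan(19.75°)) = 34.02 / 0.71807 ≈ 47.3768 mm.
Horizontal AOV = 2·arctan(51.1 / (2 × 47.3768)) = 2·arctan(0.53929) ≈ 56.6754°.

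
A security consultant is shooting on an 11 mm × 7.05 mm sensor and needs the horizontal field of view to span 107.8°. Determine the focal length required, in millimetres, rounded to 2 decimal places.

4.01 mm

From α = 2·arctan(w/2f) we get f = w / (2·tan(α/2)).
With w = 11 mm and α/2 = 53.9°, tan(α/2) ≈ 1.37134, so f ≈ 11 / 2.74268 ≈ 4.0107 mm.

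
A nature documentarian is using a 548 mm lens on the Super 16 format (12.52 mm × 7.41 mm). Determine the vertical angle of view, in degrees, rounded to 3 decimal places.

0.775°

Angle of view α = 2·arctan(h/2f) with h = 7.41 mm and f = 548 mm.
h/2f = 0.00676; arctan(0.00676) ≈ 0.3874°, so α ≈ 0.7747°.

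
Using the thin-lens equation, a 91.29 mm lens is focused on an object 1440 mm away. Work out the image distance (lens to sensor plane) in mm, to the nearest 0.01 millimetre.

1/dᵢ = 1/f − 1/dₒ = 1/91.29 − 1/1440 = 0.0102597 mm⁻¹.
dᵢ = 1/0.0102597 ≈ 97.4691 mm.

97.47 mm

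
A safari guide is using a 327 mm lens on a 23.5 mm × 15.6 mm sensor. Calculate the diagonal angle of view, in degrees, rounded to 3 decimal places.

4.939°

Sensor diagonal = √(23.5² + 15.6²) = √795.6100 ≈ 28.2066 mm.
Angle of view α = 2·arctan(d/2f) with d = 28.2066 mm and f = 327 mm.
d/2f = 0.04313; arctan(0.04313) ≈ 2.4696°, so α ≈ 4.9392°.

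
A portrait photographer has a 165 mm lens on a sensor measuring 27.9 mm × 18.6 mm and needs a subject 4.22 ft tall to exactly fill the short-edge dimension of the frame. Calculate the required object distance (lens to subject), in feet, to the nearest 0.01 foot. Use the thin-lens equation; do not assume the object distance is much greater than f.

W: 4.22 ft × 304.8 mm/ft = 1286.26 mm.
Magnification m = h/W = dᵢ/dₒ; combined with 1/f = 1/dₒ + 1/dᵢ this gives dₒ = f·(1 + W/h).
dₒ = 165 mm × (1 + 1286.26/18.6) = 165 × 70.1535 ≈ 11575.335 mm = 11575.335/304.8 ft = 37.9768 ft.

37.98 ft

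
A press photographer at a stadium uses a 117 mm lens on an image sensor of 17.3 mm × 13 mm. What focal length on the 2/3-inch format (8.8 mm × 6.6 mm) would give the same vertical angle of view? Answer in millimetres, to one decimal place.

59.4 mm

Equal angle of view means equal height/f ratio, so f₂ = f₁ · (height₂/height₁) = 117 × 6.6/13.
f₂ = 117 × 0.50769 ≈ 59.400 mm.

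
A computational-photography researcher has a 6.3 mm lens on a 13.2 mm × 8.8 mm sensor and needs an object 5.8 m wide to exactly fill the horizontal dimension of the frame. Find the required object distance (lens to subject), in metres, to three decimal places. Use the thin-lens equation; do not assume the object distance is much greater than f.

W: 5.8 m = 5800 mm.
Magnification m = w/W = dᵢ/dₒ; combined with 1/f = 1/dₒ + 1/dᵢ this gives dₒ = f·(1 + W/w).
dₒ = 6.3 mm × (1 + 5800/13.2) = 6.3 × 440.3939 ≈ 2774.482 mm = 2.77448 m.

2.774 m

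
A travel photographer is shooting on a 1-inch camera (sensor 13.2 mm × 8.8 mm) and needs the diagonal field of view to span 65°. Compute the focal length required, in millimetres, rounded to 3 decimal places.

Sensor diagonal = √(13.2² + 8.8²) = √251.6800 ≈ 15.8644 mm.
From α = 2·arctan(d/2f) we get f = d / (2·tan(α/2)).
With d = 15.8644 mm and α/2 = 32.5°, tan(α/2) ≈ 0.63707, so f ≈ 15.8644 / 1.27414 ≈ 12.4511 mm.

12.451 mm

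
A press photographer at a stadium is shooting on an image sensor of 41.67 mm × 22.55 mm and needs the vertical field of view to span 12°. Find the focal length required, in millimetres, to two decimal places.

107.27 mm

From α = 2·arctan(h/2f) we get f = h / (2·tan(α/2)).
With h = 22.55 mm and α/2 = 6°, tan(α/2) ≈ 0.10510, so f ≈ 22.55 / 0.21021 ≈ 107.2745 mm.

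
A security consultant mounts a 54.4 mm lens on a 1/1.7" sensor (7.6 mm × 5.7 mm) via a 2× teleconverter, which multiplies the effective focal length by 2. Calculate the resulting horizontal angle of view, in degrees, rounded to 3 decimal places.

Effective focal length f = 54.4 × 2 = 108.8 mm.
α = 2·arctan(7.6 / (2 × 108.8)) = 2·arctan(0.03493) ≈ 4.0007°.

4.001°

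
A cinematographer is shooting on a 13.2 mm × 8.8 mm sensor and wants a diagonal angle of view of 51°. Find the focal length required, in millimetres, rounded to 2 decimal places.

16.63 mm

Sensor diagonal = √(13.2² + 8.8²) = √251.6800 ≈ 15.8644 mm.
From α = 2·arctan(d/2f) we get f = d / (2·tan(α/2)).
With d = 15.8644 mm and α/2 = 25.5°, tan(α/2) ≈ 0.47698, so f ≈ 15.8644 / 0.95395 ≈ 16.6302 mm.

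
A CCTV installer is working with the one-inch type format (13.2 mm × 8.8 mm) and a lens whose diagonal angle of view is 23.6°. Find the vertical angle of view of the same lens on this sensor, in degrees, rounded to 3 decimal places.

13.220°

Sensor diagonal = √(13.2² + 8.8²) = √251.6800 ≈ 15.8644 mm.
From the diagonal AOV: f = 15.8644 / (2·tan(11.8°)) = 15.8644 / 0.41782 ≈ 37.9694 mm.
Vertical AOV = 2·arctan(8.8 / (2 × 37.9694)) = 2·arctan(0.11588) ≈ 13.2202°.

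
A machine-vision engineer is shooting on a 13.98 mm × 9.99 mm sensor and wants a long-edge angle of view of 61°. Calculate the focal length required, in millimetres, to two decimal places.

11.87 mm

From α = 2·arctan(w/2f) we get f = w / (2·tan(α/2)).
With w = 13.98 mm and α/2 = 30.5°, tan(α/2) ≈ 0.58905, so f ≈ 13.98 / 1.17809 ≈ 11.8667 mm.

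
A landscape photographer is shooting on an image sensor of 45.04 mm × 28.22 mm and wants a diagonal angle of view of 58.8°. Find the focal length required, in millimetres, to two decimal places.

Sensor diagonal = √(45.04² + 28.22²) = √2824.9700 ≈ 53.1504 mm.
From α = 2·arctan(d/2f) we get f = d / (2·tan(α/2)).
With d = 53.1504 mm and α/2 = 29.4°, tan(α/2) ≈ 0.56347, so f ≈ 53.1504 / 1.12694 ≈ 47.1634 mm.

47.16 mm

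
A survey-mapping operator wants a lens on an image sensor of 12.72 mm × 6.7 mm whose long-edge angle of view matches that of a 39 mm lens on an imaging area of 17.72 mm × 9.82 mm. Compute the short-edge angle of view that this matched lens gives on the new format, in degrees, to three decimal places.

Equal long-edge AOV ⇒ f₂ = f₁ · 12.72/17.72 = 39 × 0.71783 ≈ 27.9955 mm.
Short-edge AOV on the new format = 2·arctan(6.7 / (2 × 27.9955)) = 2·arctan(0.11966) ≈ 13.6474°.

13.647°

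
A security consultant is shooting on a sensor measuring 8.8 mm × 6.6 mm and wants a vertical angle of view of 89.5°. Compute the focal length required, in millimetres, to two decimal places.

From α = 2·arctan(h/2f) we get f = h / (2·tan(α/2)).
With h = 6.6 mm and α/2 = 44.75°, tan(α/2) ≈ 0.99131, so f ≈ 6.6 / 1.98262 ≈ 3.3289 mm.

3.33 mm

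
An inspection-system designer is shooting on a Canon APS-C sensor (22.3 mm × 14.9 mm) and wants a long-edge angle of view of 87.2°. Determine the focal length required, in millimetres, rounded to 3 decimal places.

11.709 mm

From α = 2·arctan(w/2f) we get f = w / (2·tan(α/2)).
With w = 22.3 mm and α/2 = 43.6°, tan(α/2) ≈ 0.95229, so f ≈ 22.3 / 1.90457 ≈ 11.7087 mm.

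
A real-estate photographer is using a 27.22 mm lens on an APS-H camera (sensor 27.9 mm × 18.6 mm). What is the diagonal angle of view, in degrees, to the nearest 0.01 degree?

Sensor diagonal = √(27.9² + 18.6²) = √1124.3700 ≈ 33.5316 mm.
Angle of view α = 2·arctan(d/2f) with d = 33.5316 mm and f = 27.22 mm.
d/2f = 0.61594; arctan(0.61594) ≈ 31.6305°, so α ≈ 63.2609°.

63.26°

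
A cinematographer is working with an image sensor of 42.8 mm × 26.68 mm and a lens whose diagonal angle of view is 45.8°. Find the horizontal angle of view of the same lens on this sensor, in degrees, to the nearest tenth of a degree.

39.4°

Sensor diagonal = √(42.8² + 26.68²) = √2543.6624 ≈ 50.4347 mm.
From the diagonal AOV: f = 50.4347 / (2·tan(22.9°)) = 50.4347 / 0.84483 ≈ 59.6979 mm.
Horizontal AOV = 2·arctan(42.8 / (2 × 59.6979)) = 2·arctan(0.35847) ≈ 39.4426°.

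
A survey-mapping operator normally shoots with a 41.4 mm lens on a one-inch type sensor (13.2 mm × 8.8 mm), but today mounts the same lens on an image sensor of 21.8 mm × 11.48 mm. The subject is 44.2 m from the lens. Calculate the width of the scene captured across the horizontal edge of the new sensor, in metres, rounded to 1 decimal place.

23.3 m

The focal length stays 41.4 mm; the relevant sensor dimension is now w = 21.8 mm. Object distance dₒ = 44.2 m = 44200 mm.
Thin-lens field width W = w·(dₒ − f)/f = 21.8 × (44200 − 41.4)/41.4 ≈ 23252.596 mm = 23.2526 m.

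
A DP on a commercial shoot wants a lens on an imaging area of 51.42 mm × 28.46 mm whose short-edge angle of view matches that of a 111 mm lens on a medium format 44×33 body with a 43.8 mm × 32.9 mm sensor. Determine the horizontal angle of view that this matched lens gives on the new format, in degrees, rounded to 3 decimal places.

29.979°

Equal short-edge AOV ⇒ f₂ = f₁ · 28.46/32.9 = 111 × 0.86505 ≈ 96.0201 mm.
Horizontal AOV on the new format = 2·arctan(51.42 / (2 × 96.0201)) = 2·arctan(0.26776) ≈ 29.9794°.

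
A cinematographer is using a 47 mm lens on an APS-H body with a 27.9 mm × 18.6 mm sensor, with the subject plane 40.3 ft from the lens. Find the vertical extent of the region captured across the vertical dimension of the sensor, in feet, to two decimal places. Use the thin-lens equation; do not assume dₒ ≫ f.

dₒ: 40.3 ft × 304.8 mm/ft = 12283.44 mm.
Similar triangles through the lens centre give W/dₒ = h/dᵢ; with 1/f = 1/dₒ + 1/dᵢ this gives W = h·(dₒ − f)/f.
W = 18.6 mm × (12283.4 − 47) / 47 = 18.6 × 260.3498 ≈ 4842.506 mm = 4842.506/304.8 ft = 15.8875 ft.

15.89 ft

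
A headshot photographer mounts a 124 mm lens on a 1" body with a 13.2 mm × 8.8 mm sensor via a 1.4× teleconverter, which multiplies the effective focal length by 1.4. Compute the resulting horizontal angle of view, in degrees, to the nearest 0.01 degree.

4.35°

Effective focal length f = 124 × 1.4 = 173.6 mm.
α = 2·arctan(13.2 / (2 × 173.6)) = 2·arctan(0.03802) ≈ 4.3545°.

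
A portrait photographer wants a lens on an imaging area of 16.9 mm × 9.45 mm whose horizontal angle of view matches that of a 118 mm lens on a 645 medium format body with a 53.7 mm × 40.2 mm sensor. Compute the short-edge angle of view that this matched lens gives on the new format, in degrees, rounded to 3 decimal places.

14.502°

Equal horizontal AOV ⇒ f₂ = f₁ · 16.9/53.7 = 118 × 0.31471 ≈ 37.1359 mm.
Short-edge AOV on the new format = 2·arctan(9.45 / (2 × 37.1359)) = 2·arctan(0.12724) ≈ 14.5022°.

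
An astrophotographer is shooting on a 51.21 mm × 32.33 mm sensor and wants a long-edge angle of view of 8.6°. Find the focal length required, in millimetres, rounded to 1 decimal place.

From α = 2·arctan(w/2f) we get f = w / (2·tan(α/2)).
With w = 51.21 mm and α/2 = 4.3°, tan(α/2) ≈ 0.07519, so f ≈ 51.21 / 0.15038 ≈ 340.5356 mm.

340.5 mm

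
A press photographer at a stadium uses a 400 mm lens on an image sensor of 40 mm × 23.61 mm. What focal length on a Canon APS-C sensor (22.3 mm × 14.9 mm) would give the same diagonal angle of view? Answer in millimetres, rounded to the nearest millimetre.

231 mm

Sensor diagonal = √(40² + 23.61²) = √2157.4321 ≈ 46.4482 mm.
Sensor diagonal = √(22.3² + 14.9²) = √719.3000 ≈ 26.8198 mm.
Equal angle of view means equal diagonal/f ratio, so f₂ = f₁ · (diagonal₂/diagonal₁) = 400 × 26.8198/46.4482.
f₂ = 400 × 0.57741 ≈ 230.965 mm.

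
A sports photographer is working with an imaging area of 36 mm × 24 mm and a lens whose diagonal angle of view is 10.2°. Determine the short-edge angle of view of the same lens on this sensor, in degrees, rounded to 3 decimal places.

Sensor diagonal = √(36² + 24²) = √1872.0000 ≈ 43.2666 mm.
From the diagonal AOV: f = 43.2666 / (2·tan(5.1°)) = 43.2666 / 0.17850 ≈ 242.3965 mm.
Short-edge AOV = 2·arctan(24 / (2 × 242.3965)) = 2·arctan(0.04951) ≈ 5.6683°.

5.668°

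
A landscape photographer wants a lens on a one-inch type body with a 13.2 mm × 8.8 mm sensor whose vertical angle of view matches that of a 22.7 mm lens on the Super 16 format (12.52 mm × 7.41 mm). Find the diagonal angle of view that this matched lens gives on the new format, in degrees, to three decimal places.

32.792°

Equal vertical AOV ⇒ f₂ = f₁ · 8.8/7.41 = 22.7 × 1.18758 ≈ 26.9582 mm.
Sensor diagonal = √(13.2² + 8.8²) = √251.6800 ≈ 15.8644 mm.
Diagonal AOV on the new format = 2·arctan(15.8644 / (2 × 26.9582)) = 2·arctan(0.29424) ≈ 32.7922°.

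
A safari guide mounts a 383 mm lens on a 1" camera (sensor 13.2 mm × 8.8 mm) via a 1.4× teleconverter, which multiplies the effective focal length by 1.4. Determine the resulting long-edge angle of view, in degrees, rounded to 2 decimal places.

1.41°

Effective focal length f = 383 × 1.4 = 536.2 mm.
α = 2·arctan(13.2 / (2 × 536.2)) = 2·arctan(0.01231) ≈ 1.4104°.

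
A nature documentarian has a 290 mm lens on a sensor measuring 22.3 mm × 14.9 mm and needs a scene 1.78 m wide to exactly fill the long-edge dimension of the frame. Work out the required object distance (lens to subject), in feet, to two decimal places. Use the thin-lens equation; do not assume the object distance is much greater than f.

W: 1.78 m = 1780 mm.
Magnification m = w/W = dᵢ/dₒ; combined with 1/f = 1/dₒ + 1/dᵢ this gives dₒ = f·(1 + W/w).
dₒ = 290 mm × (1 + 1780/22.3) = 290 × 80.8206 ≈ 23437.982 mm = 23437.982/304.8 ft = 76.8963 ft.

76.90 ft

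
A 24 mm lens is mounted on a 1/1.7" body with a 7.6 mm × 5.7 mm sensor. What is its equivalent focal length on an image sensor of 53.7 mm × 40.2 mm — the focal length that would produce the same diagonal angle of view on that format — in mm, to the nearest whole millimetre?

169 mm

Sensor diagonal = √(7.6² + 5.7²) = √90.2500 ≈ 9.5000 mm.
Sensor diagonal = √(53.7² + 40.2²) = √4499.7300 ≈ 67.0800 mm.
Equal angle of view means equal diagonal/f ratio, so f₂ = f₁ · (diagonal₂/diagonal₁) = 24 × 67.0800/9.5000.
f₂ = 24 × 7.06106 ≈ 169.465 mm.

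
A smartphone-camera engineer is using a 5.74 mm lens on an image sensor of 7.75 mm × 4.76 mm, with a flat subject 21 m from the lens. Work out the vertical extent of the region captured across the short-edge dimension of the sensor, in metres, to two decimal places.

dₒ: 21 m = 21000 mm.
Similar triangles through the lens centre give W/dₒ = h/dᵢ; with 1/f = 1/dₒ + 1/dᵢ this gives W = h·(dₒ − f)/f.
W = 4.76 mm × (21000 − 5.74) / 5.74 = 4.76 × 3657.5366 ≈ 17409.874 mm = 17.4099 m.

17.41 m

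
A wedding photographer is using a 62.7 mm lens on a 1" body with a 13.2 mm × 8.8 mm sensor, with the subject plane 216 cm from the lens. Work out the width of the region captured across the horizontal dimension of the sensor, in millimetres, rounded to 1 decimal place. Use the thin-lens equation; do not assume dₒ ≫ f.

dₒ: 216 cm = 2160 mm.
Similar triangles through the lens centre give W/dₒ = w/dᵢ; with 1/f = 1/dₒ + 1/dᵢ this gives W = w·(dₒ − f)/f.
W = 13.2 mm × (2160 − 62.7) / 62.7 = 13.2 × 33.4498 ≈ 441.537 mm.

441.5 mm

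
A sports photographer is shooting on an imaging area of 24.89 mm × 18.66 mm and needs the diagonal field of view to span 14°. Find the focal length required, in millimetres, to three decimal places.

126.677 mm

Sensor diagonal = √(24.89² + 18.66²) = √967.7077 ≈ 31.1080 mm.
From α = 2·arctan(d/2f) we get f = d / (2·tan(α/2)).
With d = 31.1080 mm and α/2 = 7°, tan(α/2) ≈ 0.12278, so f ≈ 31.1080 / 0.24557 ≈ 126.6772 mm.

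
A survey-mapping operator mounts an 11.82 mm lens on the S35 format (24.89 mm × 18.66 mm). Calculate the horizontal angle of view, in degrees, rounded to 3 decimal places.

Angle of view α = 2·arctan(w/2f) with w = 24.89 mm and f = 11.82 mm.
w/2f = 1.05288; arctan(1.05288) ≈ 46.4755°, so α ≈ 92.9509°.

92.951°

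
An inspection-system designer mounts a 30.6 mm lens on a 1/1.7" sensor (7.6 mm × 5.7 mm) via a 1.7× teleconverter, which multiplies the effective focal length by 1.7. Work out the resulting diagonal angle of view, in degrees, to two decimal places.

Effective focal length f = 30.6 × 1.7 = 52.02 mm.
Sensor diagonal = √(7.6² + 5.7²) = √90.2500 ≈ 9.5000 mm.
α = 2·arctan(9.500 / (2 × 52.02)) = 2·arctan(0.09131) ≈ 10.4345°.

10.43°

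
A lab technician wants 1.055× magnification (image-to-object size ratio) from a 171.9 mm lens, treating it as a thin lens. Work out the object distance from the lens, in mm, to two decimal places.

334.84 mm

With m = dᵢ/dₒ and 1/f = 1/dₒ + 1/dᵢ, substituting dᵢ = m·dₒ gives 1/f = (1 + 1/m)/dₒ, hence dₒ = f·(1 + 1/m).
dₒ = 171.9 × (1 + 1/1.055) = 171.9 × 1.94787 ≈ 334.838 mm.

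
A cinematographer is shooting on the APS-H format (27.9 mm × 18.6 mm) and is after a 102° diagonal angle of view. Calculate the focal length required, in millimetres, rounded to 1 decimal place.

Sensor diagonal = √(27.9² + 18.6²) = √1124.3700 ≈ 33.5316 mm.
From α = 2·arctan(d/2f) we get f = d / (2·tan(α/2)).
With d = 33.5316 mm and α/2 = 51°, tan(α/2) ≈ 1.23490, so f ≈ 33.5316 / 2.46979 ≈ 13.5767 mm.

13.6 mm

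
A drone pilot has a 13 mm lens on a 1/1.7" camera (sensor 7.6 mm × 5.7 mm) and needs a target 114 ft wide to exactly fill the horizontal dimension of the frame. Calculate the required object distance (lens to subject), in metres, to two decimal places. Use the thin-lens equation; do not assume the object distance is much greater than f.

59.45 m

W: 114 ft × 304.8 mm/ft = 34747.20 mm.
Magnification m = w/W = dᵢ/dₒ; combined with 1/f = 1/dₒ + 1/dᵢ this gives dₒ = f·(1 + W/w).
dₒ = 13 mm × (1 + 34747.2/7.6) = 13 × 4572.9999 ≈ 59448.998 mm = 59.449 m.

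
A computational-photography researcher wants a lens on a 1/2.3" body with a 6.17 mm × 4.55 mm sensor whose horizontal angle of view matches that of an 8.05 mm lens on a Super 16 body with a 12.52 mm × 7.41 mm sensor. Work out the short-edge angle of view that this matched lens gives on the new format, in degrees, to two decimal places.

59.67°

Equal horizontal AOV ⇒ f₂ = f₁ · 6.17/12.52 = 8.05 × 0.49281 ≈ 3.9671 mm.
Short-edge AOV on the new format = 2·arctan(4.55 / (2 × 3.9671)) = 2·arctan(0.57346) ≈ 59.6653°.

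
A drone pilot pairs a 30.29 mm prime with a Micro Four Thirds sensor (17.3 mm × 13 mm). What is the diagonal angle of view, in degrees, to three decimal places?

39.315°

Sensor diagonal = √(17.3² + 13²) = √468.2900 ≈ 21.6400 mm.
Angle of view α = 2·arctan(d/2f) with d = 21.6400 mm and f = 30.29 mm.
d/2f = 0.35721; arctan(0.35721) ≈ 19.6574°, so α ≈ 39.3149°.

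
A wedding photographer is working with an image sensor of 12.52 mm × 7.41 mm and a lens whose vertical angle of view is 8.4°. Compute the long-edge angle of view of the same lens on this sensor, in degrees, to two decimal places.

From the vertical AOV: f = 7.41 / (2·tan(4.2°)) = 7.41 / 0.14687 ≈ 50.4525 mm.
Long-edge AOV = 2·arctan(12.52 / (2 × 50.4525)) = 2·arctan(0.12408) ≈ 14.1459°.

14.15°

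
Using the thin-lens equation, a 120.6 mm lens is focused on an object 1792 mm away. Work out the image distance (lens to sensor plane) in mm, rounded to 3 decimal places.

129.302 mm

1/dᵢ = 1/f − 1/dₒ = 1/120.6 − 1/1792 = 0.0077338 mm⁻¹.
dᵢ = 1/0.0077338 ≈ 129.3019 mm.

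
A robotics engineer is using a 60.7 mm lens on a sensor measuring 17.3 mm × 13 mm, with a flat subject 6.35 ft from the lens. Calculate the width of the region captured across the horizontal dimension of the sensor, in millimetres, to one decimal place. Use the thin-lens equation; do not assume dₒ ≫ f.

534.3 mm

dₒ: 6.35 ft × 304.8 mm/ft = 1935.48 mm.
Similar triangles through the lens centre give W/dₒ = w/dᵢ; with 1/f = 1/dₒ + 1/dᵢ this gives W = w·(dₒ − f)/f.
W = 17.3 mm × (1935.48 − 60.7) / 60.7 = 17.3 × 30.8860 ≈ 534.328 mm.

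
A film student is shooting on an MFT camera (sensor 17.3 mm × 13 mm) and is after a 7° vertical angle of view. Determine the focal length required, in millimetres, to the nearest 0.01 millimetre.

From α = 2·arctan(h/2f) we get f = h / (2·tan(α/2)).
With h = 13 mm and α/2 = 3.5°, tan(α/2) ≈ 0.06116, so f ≈ 13 / 0.12233 ≈ 106.2741 mm.

106.27 mm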